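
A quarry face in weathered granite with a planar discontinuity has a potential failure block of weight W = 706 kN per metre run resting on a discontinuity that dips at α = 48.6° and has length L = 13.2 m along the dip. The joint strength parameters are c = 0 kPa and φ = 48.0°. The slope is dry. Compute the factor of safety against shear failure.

FS = 0.98

Resolving the block weight along and normal to the plane and applying the Mohr–Coulomb strength on the joint:
N' = W cosα = 706·cos48.6° = 466.9 kN/m
Driving force T = W sinα = 706·sin48.6° = 529.6 kN/m
Resisting force R = c·L + N'·tanφ = 0·13.2 + 466.9·tan48.0° = 0.0 + 518.5 = 518.5 kN/m
FS = R / T = 518.5 / 529.6 = 0.979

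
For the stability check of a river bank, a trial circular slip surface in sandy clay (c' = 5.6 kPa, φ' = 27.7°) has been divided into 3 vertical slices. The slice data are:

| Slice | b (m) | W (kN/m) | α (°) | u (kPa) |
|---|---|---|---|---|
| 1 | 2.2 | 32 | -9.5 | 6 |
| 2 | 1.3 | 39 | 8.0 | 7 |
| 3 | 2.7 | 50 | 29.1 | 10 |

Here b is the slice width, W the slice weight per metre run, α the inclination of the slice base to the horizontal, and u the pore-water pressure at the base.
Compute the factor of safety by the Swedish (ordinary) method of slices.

Ordinary method of slices: FS = Σ[c'·Δl_i + (W_i cosα_i − u_i·Δl_i)·tanφ'] / Σ W_i sinα_i, with Δl_i = b_i / cosα_i.
Slice 1: Δl = 2.2/cos(-9.5°) = 2.231 m; N'_1 = 32·cos(-9.5°) − 6·2.231 = 18.2; c'Δl = 12.49; W sinα = -5.3
Slice 2: Δl = 1.3/cos8.0° = 1.313 m; N'_2 = 39·cos8.0° − 7·1.313 = 29.4; c'Δl = 7.35; W sinα = 5.4
Slice 3: Δl = 2.7/cos29.1° = 3.090 m; N'_3 = 50·cos29.1° − 10·3.090 = 12.8; c'Δl = 17.30; W sinα = 24.3
Σc'Δl = 37.1 kN/m; ΣN' = 60.4 kN/m; ΣW sinα = 24.5 kN/m
Resisting = 37.1 + 60.4·tan27.7° = 37.1 + 31.7 = 68.9 kN/m
FS = 68.9 / 24.5 = 2.815

FS = 2.81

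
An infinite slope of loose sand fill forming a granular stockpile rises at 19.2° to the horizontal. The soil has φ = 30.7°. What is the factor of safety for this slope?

For a dry cohesionless infinite slope the factor of safety is FS = tanφ / tanβ.
FS = tan30.7° / tan19.2° = 0.5938 / 0.3482 = 1.705

FS = 1.71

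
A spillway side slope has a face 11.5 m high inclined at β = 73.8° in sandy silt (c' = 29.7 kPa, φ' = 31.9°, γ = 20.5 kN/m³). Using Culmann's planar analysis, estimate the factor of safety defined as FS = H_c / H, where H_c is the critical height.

FS = 1.61

H_c = (4c'/γ) · sinβ cosφ' / [1 − cos(β − φ')]
    = (4·29.7/20.5) · sin73.8°·cos31.9° / [1 − cos41.9°]
    = 5.795 · 0.8153 / 0.2557 = 18.48 m
FS = H_c / H = 18.48 / 11.5 = 1.607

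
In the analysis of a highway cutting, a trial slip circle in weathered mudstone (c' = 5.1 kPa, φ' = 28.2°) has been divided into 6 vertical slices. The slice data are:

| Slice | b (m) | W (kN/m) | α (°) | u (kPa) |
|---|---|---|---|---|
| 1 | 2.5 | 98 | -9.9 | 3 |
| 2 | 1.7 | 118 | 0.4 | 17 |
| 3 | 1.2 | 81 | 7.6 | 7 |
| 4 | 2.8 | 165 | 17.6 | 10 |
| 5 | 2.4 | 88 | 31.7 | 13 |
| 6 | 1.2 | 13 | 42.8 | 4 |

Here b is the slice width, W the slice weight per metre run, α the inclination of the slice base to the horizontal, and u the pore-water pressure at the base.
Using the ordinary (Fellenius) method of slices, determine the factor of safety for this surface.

FS = 2.91

Ordinary method of slices: FS = Σ[c'·Δl_i + (W_i cosα_i − u_i·Δl_i)·tanφ'] / Σ W_i sinα_i, with Δl_i = b_i / cosα_i.
Slice 1: Δl = 2.5/cos(-9.9°) = 2.538 m; N'_1 = 98·cos(-9.9°) − 3·2.538 = 88.9; c'Δl = 12.94; W sinα = -16.8
Slice 2: Δl = 1.7/cos0.4° = 1.700 m; N'_2 = 118·cos0.4° − 17·1.700 = 89.1; c'Δl = 8.67; W sinα = 0.8
Slice 3: Δl = 1.2/cos7.6° = 1.211 m; N'_3 = 81·cos7.6° − 7·1.211 = 71.8; c'Δl = 6.17; W sinα = 10.7
Slice 4: Δl = 2.8/cos17.6° = 2.938 m; N'_4 = 165·cos17.6° − 10·2.938 = 127.9; c'Δl = 14.98; W sinα = 49.9
Slice 5: Δl = 2.4/cos31.7° = 2.821 m; N'_5 = 88·cos31.7° − 13·2.821 = 38.2; c'Δl = 14.39; W sinα = 46.2
Slice 6: Δl = 1.2/cos42.8° = 1.635 m; N'_6 = 13·cos42.8° − 4·1.635 = 3.0; c'Δl = 8.34; W sinα = 8.8
Σc'Δl = 65.5 kN/m; ΣN' = 418.9 kN/m; ΣW sinα = 99.7 kN/m
Resisting = 65.5 + 418.9·tan28.2° = 65.5 + 224.6 = 290.1 kN/m
FS = 290.1 / 99.7 = 2.911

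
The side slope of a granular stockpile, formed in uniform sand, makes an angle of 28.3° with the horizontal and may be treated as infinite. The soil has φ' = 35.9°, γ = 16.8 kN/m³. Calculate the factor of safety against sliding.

For a dry cohesionless infinite slope the factor of safety is FS = tanφ' / tanβ.
FS = tan35.9° / tan28.3° = 0.7239 / 0.5384 = 1.344

FS = 1.34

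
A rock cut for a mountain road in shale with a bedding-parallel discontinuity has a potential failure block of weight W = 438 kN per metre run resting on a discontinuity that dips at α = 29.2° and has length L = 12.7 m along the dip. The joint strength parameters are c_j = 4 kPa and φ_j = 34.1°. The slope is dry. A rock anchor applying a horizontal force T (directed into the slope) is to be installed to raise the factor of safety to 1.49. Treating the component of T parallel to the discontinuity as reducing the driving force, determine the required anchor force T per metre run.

Resolving forces along and normal to the sliding plane, with the horizontal anchor force T adding T·sinα to the effective normal force and T·cosα acting up the plane against the driving force:
FS = [c_jL + (W cosα + T sinα) tanφ_j] / [W sinα − T cosα]
Without the anchor: N' = 382.3 kN/m, driving T_d = 213.7 kN/m, resisting R = 4·12.7 + 382.3·tan34.1° = 309.7 kN/m, FS = 1.45.
Setting FS = 1.49 and solving for T:
1.49·(213.7 − T cos29.2°) = 309.7 + T sin29.2°·tan34.1°
T·(sin29.2°·tan34.1° + 1.49·cos29.2°) = 1.49·213.7 − 309.7
T·(0.4879·0.6771 + 1.49·0.8729) = 318.4 − 309.7 = 8.7
T·1.6310 = 8.7
T = 5.3 kN/m

T = 5 kN/m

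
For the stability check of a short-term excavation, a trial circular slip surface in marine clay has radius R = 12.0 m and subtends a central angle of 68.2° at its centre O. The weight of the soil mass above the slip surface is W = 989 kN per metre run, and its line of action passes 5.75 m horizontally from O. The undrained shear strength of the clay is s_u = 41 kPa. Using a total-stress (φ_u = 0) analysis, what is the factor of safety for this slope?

FS = 1.24

Taking moments about the centre O, the resisting moment is provided by the undrained shear strength acting along the arc:
Arc length L_a = R·θ = 12.0·(68.2°·π/180) = 12.0·1.1903 = 14.28 m
M_R = s_u·L_a·R = 41·14.28·12.0 = 7027.6 kN·m/m
M_D = W·d = 989·5.75 = 5686.8 kN·m/m
FS = M_R / M_D = 7027.6 / 5686.8 = 1.236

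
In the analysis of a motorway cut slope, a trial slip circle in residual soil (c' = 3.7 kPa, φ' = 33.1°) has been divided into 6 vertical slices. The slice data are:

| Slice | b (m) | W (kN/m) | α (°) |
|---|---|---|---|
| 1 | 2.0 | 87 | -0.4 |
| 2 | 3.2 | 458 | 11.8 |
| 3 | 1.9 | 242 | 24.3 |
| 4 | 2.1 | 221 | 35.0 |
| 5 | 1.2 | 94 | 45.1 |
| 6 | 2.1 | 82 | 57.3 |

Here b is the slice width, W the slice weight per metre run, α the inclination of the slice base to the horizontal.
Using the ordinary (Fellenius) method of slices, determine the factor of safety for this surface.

FS = 1.63

Ordinary method of slices: FS = Σ[c'·Δl_i + (W_i cosα_i)·tanφ'] / Σ W_i sinα_i, with Δl_i = b_i / cosα_i.
Slice 1: Δl = 2.0/cos(-0.4°) = 2.000 m; N'_1 = 87·cos(-0.4°) = 87.0; c'Δl = 7.40; W sinα = -0.6
Slice 2: Δl = 3.2/cos11.8° = 3.269 m; N'_2 = 458·cos11.8° = 448.3; c'Δl = 12.10; W sinα = 93.7
Slice 3: Δl = 1.9/cos24.3° = 2.085 m; N'_3 = 242·cos24.3° = 220.6; c'Δl = 7.71; W sinα = 99.6
Slice 4: Δl = 2.1/cos35.0° = 2.564 m; N'_4 = 221·cos35.0° = 181.0; c'Δl = 9.49; W sinα = 126.8
Slice 5: Δl = 1.2/cos45.1° = 1.700 m; N'_5 = 94·cos45.1° = 66.4; c'Δl = 6.29; W sinα = 66.6
Slice 6: Δl = 2.1/cos57.3° = 3.887 m; N'_6 = 82·cos57.3° = 44.3; c'Δl = 14.38; W sinα = 69.0
Σc'Δl = 57.4 kN/m; ΣN' = 1047.6 kN/m; ΣW sinα = 455.0 kN/m
Resisting = 57.4 + 1047.6·tan33.1° = 57.4 + 682.9 = 740.3 kN/m
FS = 740.3 / 455.0 = 1.627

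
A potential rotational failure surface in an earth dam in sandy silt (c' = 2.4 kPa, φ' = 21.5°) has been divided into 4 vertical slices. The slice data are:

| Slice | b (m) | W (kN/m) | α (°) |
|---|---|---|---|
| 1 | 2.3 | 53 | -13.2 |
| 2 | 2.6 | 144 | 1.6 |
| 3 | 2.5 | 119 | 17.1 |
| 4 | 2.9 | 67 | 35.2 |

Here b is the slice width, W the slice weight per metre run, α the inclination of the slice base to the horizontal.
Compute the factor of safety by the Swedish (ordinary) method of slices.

Ordinary method of slices: FS = Σ[c'·Δl_i + (W_i cosα_i)·tanφ'] / Σ W_i sinα_i, with Δl_i = b_i / cosα_i.
Slice 1: Δl = 2.3/cos(-13.2°) = 2.362 m; N'_1 = 53·cos(-13.2°) = 51.6; c'Δl = 5.67; W sinα = -12.1
Slice 2: Δl = 2.6/cos1.6° = 2.601 m; N'_2 = 144·cos1.6° = 143.9; c'Δl = 6.24; W sinα = 4.0
Slice 3: Δl = 2.5/cos17.1° = 2.616 m; N'_3 = 119·cos17.1° = 113.7; c'Δl = 6.28; W sinα = 35.0
Slice 4: Δl = 2.9/cos35.2° = 3.549 m; N'_4 = 67·cos35.2° = 54.7; c'Δl = 8.52; W sinα = 38.6
Σc'Δl = 26.7 kN/m; ΣN' = 364.0 kN/m; ΣW sinα = 65.5 kN/m
Resisting = 26.7 + 364.0·tan21.5° = 26.7 + 143.4 = 170.1 kN/m
FS = 170.1 / 65.5 = 2.596

FS = 2.60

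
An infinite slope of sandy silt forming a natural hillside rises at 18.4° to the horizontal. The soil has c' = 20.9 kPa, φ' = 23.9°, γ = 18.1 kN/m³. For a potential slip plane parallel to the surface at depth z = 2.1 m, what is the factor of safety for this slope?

FS = 3.17

For an infinite slope with a slip plane parallel to the surface (no pore pressure): FS = [c' + γz cos²β tanφ'] / [γz sinβ cosβ].
γz = 18.1·2.1 = 38.01 kN/m²
Numerator = 20.9 + 38.01·cos²18.4°·tan23.9° = 20.9 + 38.01·0.9004·0.4431 = 36.066 kPa
Denominator = 38.01·sin18.4°·cos18.4° = 38.01·0.3156·0.9489 = 11.384 kPa
FS = 36.066 / 11.384 = 3.168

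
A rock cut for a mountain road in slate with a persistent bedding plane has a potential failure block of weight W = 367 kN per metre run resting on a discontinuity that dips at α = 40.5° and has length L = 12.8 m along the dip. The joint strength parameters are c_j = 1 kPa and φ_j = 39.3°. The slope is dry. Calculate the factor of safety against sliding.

FS = 1.01

Resolving the block weight along and normal to the plane and applying the Mohr–Coulomb strength on the joint:
N' = W cosα = 367·cos40.5° = 279.1 kN/m
Driving force T = W sinα = 367·sin40.5° = 238.3 kN/m
Resisting force R = c_j·L + N'·tanφ_j = 1·12.8 + 279.1·tan39.3° = 12.8 + 228.4 = 241.2 kN/m
FS = R / T = 241.2 / 238.3 = 1.012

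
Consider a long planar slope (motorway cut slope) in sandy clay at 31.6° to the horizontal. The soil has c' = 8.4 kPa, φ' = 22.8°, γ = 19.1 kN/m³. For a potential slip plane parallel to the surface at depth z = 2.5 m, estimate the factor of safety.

FS = 1.08

For an infinite slope with a slip plane parallel to the surface (no pore pressure): FS = [c' + γz cos²β tanφ'] / [γz sinβ cosβ].
γz = 19.1·2.5 = 47.75 kN/m²
Numerator = 8.4 + 47.75·cos²31.6°·tan22.8° = 8.4 + 47.75·0.7254·0.4204 = 22.961 kPa
Denominator = 47.75·sin31.6°·cos31.6° = 47.75·0.5240·0.8517 = 21.310 kPa
FS = 22.961 / 21.310 = 1.077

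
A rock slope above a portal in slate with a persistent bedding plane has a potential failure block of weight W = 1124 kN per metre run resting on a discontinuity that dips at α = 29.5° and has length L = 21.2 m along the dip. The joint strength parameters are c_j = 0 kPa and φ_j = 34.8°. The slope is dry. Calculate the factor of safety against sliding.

Resolving the block weight along and normal to the plane and applying the Mohr–Coulomb strength on the joint:
N' = W cosα = 1124·cos29.5° = 978.3 kN/m
Driving force T = W sinα = 1124·sin29.5° = 553.5 kN/m
Resisting force R = c_j·L + N'·tanφ_j = 0·21.2 + 978.3·tan34.8° = 0.0 + 679.9 = 679.9 kN/m
FS = R / T = 679.9 / 553.5 = 1.228

FS = 1.23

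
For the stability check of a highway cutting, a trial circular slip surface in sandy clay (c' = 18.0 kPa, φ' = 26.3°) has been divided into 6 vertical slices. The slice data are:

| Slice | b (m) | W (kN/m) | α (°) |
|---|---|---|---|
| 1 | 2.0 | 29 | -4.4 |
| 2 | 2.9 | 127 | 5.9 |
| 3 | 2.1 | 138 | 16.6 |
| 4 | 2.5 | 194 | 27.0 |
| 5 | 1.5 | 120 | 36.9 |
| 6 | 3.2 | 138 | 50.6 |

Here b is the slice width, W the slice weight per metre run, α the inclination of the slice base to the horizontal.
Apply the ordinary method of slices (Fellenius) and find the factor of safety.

FS = 1.96

Ordinary method of slices: FS = Σ[c'·Δl_i + (W_i cosα_i)·tanφ'] / Σ W_i sinα_i, with Δl_i = b_i / cosα_i.
Slice 1: Δl = 2.0/cos(-4.4°) = 2.006 m; N'_1 = 29·cos(-4.4°) = 28.9; c'Δl = 36.11; W sinα = -2.2
Slice 2: Δl = 2.9/cos5.9° = 2.915 m; N'_2 = 127·cos5.9° = 126.3; c'Δl = 52.48; W sinα = 13.1
Slice 3: Δl = 2.1/cos16.6° = 2.191 m; N'_3 = 138·cos16.6° = 132.2; c'Δl = 39.44; W sinα = 39.4
Slice 4: Δl = 2.5/cos27.0° = 2.806 m; N'_4 = 194·cos27.0° = 172.9; c'Δl = 50.50; W sinα = 88.1
Slice 5: Δl = 1.5/cos36.9° = 1.876 m; N'_5 = 120·cos36.9° = 96.0; c'Δl = 33.76; W sinα = 72.1
Slice 6: Δl = 3.2/cos50.6° = 5.042 m; N'_6 = 138·cos50.6° = 87.6; c'Δl = 90.75; W sinα = 106.6
Σc'Δl = 303.0 kN/m; ΣN' = 643.9 kN/m; ΣW sinα = 317.0 kN/m
Resisting = 303.0 + 643.9·tan26.3° = 303.0 + 318.2 = 621.3 kN/m
FS = 621.3 / 317.0 = 1.960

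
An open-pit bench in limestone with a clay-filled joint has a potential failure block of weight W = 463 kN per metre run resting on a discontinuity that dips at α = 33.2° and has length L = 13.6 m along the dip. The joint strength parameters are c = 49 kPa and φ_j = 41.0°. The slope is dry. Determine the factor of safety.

FS = 3.96

Resolving the block weight along and normal to the plane and applying the Mohr–Coulomb strength on the joint:
N' = W cosα = 463·cos33.2° = 387.4 kN/m
Driving force T = W sinα = 463·sin33.2° = 253.5 kN/m
Resisting force R = c·L + N'·tanφ_j = 49·13.6 + 387.4·tan41.0° = 666.4 + 336.8 = 1003.2 kN/m
FS = R / T = 1003.2 / 253.5 = 3.957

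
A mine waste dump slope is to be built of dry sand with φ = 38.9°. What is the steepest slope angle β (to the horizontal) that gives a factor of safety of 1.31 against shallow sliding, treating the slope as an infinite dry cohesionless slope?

β = 31.6°

For an infinite dry cohesionless slope FS = tanφ/tanβ, so tanβ = tanφ / FS.
tanβ = tan38.9° / 1.31 = 0.8069 / 1.31 = 0.6160
β = arctan(0.6160) = 31.63°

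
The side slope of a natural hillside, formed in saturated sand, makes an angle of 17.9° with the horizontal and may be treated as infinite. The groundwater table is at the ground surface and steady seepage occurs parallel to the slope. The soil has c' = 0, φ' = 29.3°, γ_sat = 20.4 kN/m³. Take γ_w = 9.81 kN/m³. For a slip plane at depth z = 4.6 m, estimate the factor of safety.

With seepage parallel to the slope and the water table at the surface, the effective normal stress on the slip plane uses the buoyant unit weight γ' = γ_sat − γ_w while the driving shear stress uses γ_sat:
FS = [c' + γ' z cos²β tanφ'] / [γ_sat z sinβ cosβ]
(For c' = 0 this reduces to FS = (γ'/γ_sat)·tanφ'/tanβ.)
γ' = 20.4 − 9.81 = 10.59 kN/m³
Numerator = 0.0 + 10.59·4.6·cos²17.9°·tan29.3° = 0.0 + 10.59·4.6·0.9055·0.5612 = 24.755 kPa
Denominator = 20.4·4.6·sin17.9°·cos17.9° = 20.4·4.6·0.3074·0.9516 = 27.446 kPa
FS = 24.755 / 27.446 = 0.902

FS = 0.90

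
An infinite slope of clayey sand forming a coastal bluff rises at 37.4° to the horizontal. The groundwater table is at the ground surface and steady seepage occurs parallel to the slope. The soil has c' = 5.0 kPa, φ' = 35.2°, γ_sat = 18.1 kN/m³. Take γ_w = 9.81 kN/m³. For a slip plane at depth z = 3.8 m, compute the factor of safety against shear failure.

FS = 0.57

With seepage parallel to the slope and the water table at the surface, the effective normal stress on the slip plane uses the buoyant unit weight γ' = γ_sat − γ_w while the driving shear stress uses γ_sat:
FS = [c' + γ' z cos²β tanφ'] / [γ_sat z sinβ cosβ]
γ' = 18.1 − 9.81 = 8.29 kN/m³
Numerator = 5.0 + 8.29·3.8·cos²37.4°·tan35.2° = 5.0 + 8.29·3.8·0.6311·0.7054 = 19.024 kPa
Denominator = 18.1·3.8·sin37.4°·cos37.4° = 18.1·3.8·0.6074·0.7944 = 33.187 kPa
FS = 19.024 / 33.187 = 0.573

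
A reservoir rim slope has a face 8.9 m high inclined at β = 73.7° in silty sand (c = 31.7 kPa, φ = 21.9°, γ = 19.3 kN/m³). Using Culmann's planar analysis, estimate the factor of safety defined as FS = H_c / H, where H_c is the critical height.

H_c = (4c/γ) · sinβ cosφ / [1 − cos(β − φ)]
    = (4·31.7/19.3) · sin73.7°·cos21.9° / [1 − cos51.8°]
    = 6.570 · 0.8905 / 0.3816 = 15.33 m
FS = H_c / H = 15.33 / 8.9 = 1.723

FS = 1.72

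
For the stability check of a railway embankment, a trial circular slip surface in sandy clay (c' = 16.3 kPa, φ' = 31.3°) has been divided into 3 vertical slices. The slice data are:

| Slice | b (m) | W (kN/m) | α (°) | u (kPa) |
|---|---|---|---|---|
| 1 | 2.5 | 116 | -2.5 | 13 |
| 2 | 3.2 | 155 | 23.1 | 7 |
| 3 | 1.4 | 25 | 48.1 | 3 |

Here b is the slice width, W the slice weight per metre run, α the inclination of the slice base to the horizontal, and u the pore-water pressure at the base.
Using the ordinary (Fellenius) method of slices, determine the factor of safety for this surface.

Ordinary method of slices: FS = Σ[c'·Δl_i + (W_i cosα_i − u_i·Δl_i)·tanφ'] / Σ W_i sinα_i, with Δl_i = b_i / cosα_i.
Slice 1: Δl = 2.5/cos(-2.5°) = 2.502 m; N'_1 = 116·cos(-2.5°) − 13·2.502 = 83.4; c'Δl = 40.79; W sinα = -5.1
Slice 2: Δl = 3.2/cos23.1° = 3.479 m; N'_2 = 155·cos23.1° − 7·3.479 = 118.2; c'Δl = 56.71; W sinα = 60.8
Slice 3: Δl = 1.4/cos48.1° = 2.096 m; N'_3 = 25·cos48.1° − 3·2.096 = 10.4; c'Δl = 34.17; W sinα = 18.6
Σc'Δl = 131.7 kN/m; ΣN' = 212.0 kN/m; ΣW sinα = 74.4 kN/m
Resisting = 131.7 + 212.0·tan31.3° = 131.7 + 128.9 = 260.6 kN/m
FS = 260.6 / 74.4 = 3.504

FS = 3.50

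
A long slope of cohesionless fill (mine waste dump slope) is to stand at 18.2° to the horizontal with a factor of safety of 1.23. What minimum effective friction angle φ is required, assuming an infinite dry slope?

φ = 22.0°

FS = tanφ/tanβ ⇒ tanφ = FS · tanβ = 1.23 · tan18.2° = 0.4044
φ = arctan(0.4044) = 22.02°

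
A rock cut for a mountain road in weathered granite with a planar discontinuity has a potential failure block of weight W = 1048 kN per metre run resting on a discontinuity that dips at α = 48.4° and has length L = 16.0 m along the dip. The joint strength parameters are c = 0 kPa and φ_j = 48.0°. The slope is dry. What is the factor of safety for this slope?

Resolving the block weight along and normal to the plane and applying the Mohr–Coulomb strength on the joint:
N' = W cosα = 1048·cos48.4° = 695.8 kN/m
Driving force T = W sinα = 1048·sin48.4° = 783.7 kN/m
Resisting force R = c·L + N'·tanφ_j = 0·16.0 + 695.8·tan48.0° = 0.0 + 772.8 = 772.8 kN/m
FS = R / T = 772.8 / 783.7 = 0.986

FS = 0.99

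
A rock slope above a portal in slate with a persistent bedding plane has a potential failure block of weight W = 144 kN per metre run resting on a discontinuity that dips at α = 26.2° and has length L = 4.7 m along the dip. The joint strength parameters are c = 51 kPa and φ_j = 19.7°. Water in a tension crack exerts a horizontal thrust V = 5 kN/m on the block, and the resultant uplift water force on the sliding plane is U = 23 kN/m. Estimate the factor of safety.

FS = 4.07

Resolving the block weight along and normal to the plane and applying the Mohr–Coulomb strength on the joint:
N' = W cosα − U − V sinα = 144·cos26.2° − 23 − 5·sin26.2° = 104.0 kN/m
Driving force T = W sinα + V cosα = 144·sin26.2° + 5·cos26.2° = 68.1 kN/m
Resisting force R = c·L + N'·tanφ_j = 51·4.7 + 104.0·tan19.7° = 239.7 + 37.2 = 276.9 kN/m
FS = R / T = 276.9 / 68.1 = 4.069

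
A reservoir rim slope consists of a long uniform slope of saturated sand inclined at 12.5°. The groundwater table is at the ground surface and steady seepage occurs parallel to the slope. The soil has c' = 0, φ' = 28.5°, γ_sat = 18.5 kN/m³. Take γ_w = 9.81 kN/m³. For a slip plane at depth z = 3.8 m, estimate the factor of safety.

FS = 1.15

With seepage parallel to the slope and the water table at the surface, the effective normal stress on the slip plane uses the buoyant unit weight γ' = γ_sat − γ_w while the driving shear stress uses γ_sat:
FS = [c' + γ' z cos²β tanφ'] / [γ_sat z sinβ cosβ]
(For c' = 0 this reduces to FS = (γ'/γ_sat)·tanφ'/tanβ.)
γ' = 18.5 − 9.81 = 8.69 kN/m³
Numerator = 0.0 + 8.69·3.8·cos²12.5°·tan28.5° = 0.0 + 8.69·3.8·0.9532·0.5430 = 17.090 kPa
Denominator = 18.5·3.8·sin12.5°·cos12.5° = 18.5·3.8·0.2164·0.9763 = 14.855 kPa
FS = 17.090 / 14.855 = 1.150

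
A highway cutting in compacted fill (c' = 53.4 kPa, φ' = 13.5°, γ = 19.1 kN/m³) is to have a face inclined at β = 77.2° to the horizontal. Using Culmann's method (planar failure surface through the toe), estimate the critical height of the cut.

Culmann's analysis gives the critical failure plane at α_cr = (β + φ')/2 = (77.2 + 13.5)/2 = 45.4°, and the critical height
H_c = (4c'/γ) · sinβ cosφ' / [1 − cos(β − φ')]
    = (4·53.4/19.1) · sin77.2°·cos13.5° / [1 − cos(63.7°)]
    = 11.183 · 0.9751·0.9724 / [1 − 0.4431]
    = 11.183 · 0.9482 / 0.5569
    = 19.04 m

H_c = 19.04 m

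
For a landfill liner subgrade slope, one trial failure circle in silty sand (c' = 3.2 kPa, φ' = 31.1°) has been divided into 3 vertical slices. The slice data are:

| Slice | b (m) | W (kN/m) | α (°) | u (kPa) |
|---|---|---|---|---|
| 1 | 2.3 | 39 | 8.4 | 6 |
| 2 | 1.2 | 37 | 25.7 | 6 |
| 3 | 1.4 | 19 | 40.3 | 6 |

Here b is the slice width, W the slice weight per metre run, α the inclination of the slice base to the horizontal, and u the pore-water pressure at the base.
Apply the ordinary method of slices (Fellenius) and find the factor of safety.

Ordinary method of slices: FS = Σ[c'·Δl_i + (W_i cosα_i − u_i·Δl_i)·tanφ'] / Σ W_i sinα_i, with Δl_i = b_i / cosα_i.
Slice 1: Δl = 2.3/cos8.4° = 2.325 m; N'_1 = 39·cos8.4° − 6·2.325 = 24.6; c'Δl = 7.44; W sinα = 5.7
Slice 2: Δl = 1.2/cos25.7° = 1.332 m; N'_2 = 37·cos25.7° − 6·1.332 = 25.3; c'Δl = 4.26; W sinα = 16.0
Slice 3: Δl = 1.4/cos40.3° = 1.836 m; N'_3 = 19·cos40.3° − 6·1.836 = 3.5; c'Δl = 5.87; W sinα = 12.3
Σc'Δl = 17.6 kN/m; ΣN' = 53.5 kN/m; ΣW sinα = 34.0 kN/m
Resisting = 17.6 + 53.5·tan31.1° = 17.6 + 32.2 = 49.8 kN/m
FS = 49.8 / 34.0 = 1.464

FS = 1.46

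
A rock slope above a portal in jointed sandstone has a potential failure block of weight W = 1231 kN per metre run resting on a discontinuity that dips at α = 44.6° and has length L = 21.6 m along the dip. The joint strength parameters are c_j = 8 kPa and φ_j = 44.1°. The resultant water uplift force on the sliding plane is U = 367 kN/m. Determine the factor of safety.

Resolving the block weight along and normal to the plane and applying the Mohr–Coulomb strength on the joint:
N' = W cosα − U = 1231·cos44.6° − 367 = 509.5 kN/m
Driving force T = W sinα = 1231·sin44.6° = 864.4 kN/m
Resisting force R = c_j·L + N'·tanφ_j = 8·21.6 + 509.5·tan44.1° = 172.8 + 493.7 = 666.5 kN/m
FS = R / T = 666.5 / 864.4 = 0.771

FS = 0.77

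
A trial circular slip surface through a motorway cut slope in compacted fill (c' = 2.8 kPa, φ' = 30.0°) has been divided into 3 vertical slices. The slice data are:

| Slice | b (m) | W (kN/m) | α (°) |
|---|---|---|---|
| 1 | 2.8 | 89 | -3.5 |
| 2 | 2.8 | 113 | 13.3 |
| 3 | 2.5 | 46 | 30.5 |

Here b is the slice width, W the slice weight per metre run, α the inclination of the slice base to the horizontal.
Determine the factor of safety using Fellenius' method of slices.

FS = 3.68

Ordinary method of slices: FS = Σ[c'·Δl_i + (W_i cosα_i)·tanφ'] / Σ W_i sinα_i, with Δl_i = b_i / cosα_i.
Slice 1: Δl = 2.8/cos(-3.5°) = 2.805 m; N'_1 = 89·cos(-3.5°) = 88.8; c'Δl = 7.85; W sinα = -5.4
Slice 2: Δl = 2.8/cos13.3° = 2.877 m; N'_2 = 113·cos13.3° = 110.0; c'Δl = 8.06; W sinα = 26.0
Slice 3: Δl = 2.5/cos30.5° = 2.901 m; N'_3 = 46·cos30.5° = 39.6; c'Δl = 8.12; W sinα = 23.3
Σc'Δl = 24.0 kN/m; ΣN' = 238.4 kN/m; ΣW sinα = 43.9 kN/m
Resisting = 24.0 + 238.4·tan30.0° = 24.0 + 137.7 = 161.7 kN/m
FS = 161.7 / 43.9 = 3.683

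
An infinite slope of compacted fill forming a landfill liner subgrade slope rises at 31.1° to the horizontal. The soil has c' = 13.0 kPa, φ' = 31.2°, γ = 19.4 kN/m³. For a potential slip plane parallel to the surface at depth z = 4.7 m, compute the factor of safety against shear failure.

For an infinite slope with a slip plane parallel to the surface (no pore pressure): FS = [c' + γz cos²β tanφ'] / [γz sinβ cosβ].
γz = 19.4·4.7 = 91.18 kN/m²
Numerator = 13.0 + 91.18·cos²31.1°·tan31.2° = 13.0 + 91.18·0.7332·0.6056 = 53.487 kPa
Denominator = 91.18·sin31.1°·cos31.1° = 91.18·0.5165·0.8563 = 40.328 kPa
FS = 53.487 / 40.328 = 1.326

FS = 1.33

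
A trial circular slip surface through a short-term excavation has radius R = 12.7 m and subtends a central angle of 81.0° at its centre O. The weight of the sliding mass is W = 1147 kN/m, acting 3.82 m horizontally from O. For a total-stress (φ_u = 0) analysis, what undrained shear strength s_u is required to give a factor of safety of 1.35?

s_u = 25.9 kPa

FS = s_u·L_a·R / (W·d), so s_u = FS·W·d / (L_a·R).
Arc length L_a = R·θ = 12.7·(81.0°·π/180) = 12.7·1.4137 = 17.95 m
s_u = 1.35·1147·3.82 / (17.95·12.7) = 5915.1 / 228.02 = 25.94 kPa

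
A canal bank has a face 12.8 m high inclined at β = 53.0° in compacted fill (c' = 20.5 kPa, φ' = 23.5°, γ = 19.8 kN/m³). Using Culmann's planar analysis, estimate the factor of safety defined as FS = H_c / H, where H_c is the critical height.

H_c = (4c'/γ) · sinβ cosφ' / [1 − cos(β − φ')]
    = (4·20.5/19.8) · sin53.0°·cos23.5° / [1 − cos29.5°]
    = 4.141 · 0.7324 / 0.1296 = 23.40 m
FS = H_c / H = 23.40 / 12.8 = 1.828

FS = 1.83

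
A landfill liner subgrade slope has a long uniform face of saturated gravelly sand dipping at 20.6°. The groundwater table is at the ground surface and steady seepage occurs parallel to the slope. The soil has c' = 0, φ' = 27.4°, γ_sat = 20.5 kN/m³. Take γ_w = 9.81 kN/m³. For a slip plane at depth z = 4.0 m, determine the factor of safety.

With seepage parallel to the slope and the water table at the surface, the effective normal stress on the slip plane uses the buoyant unit weight γ' = γ_sat − γ_w while the driving shear stress uses γ_sat:
FS = [c' + γ' z cos²β tanφ'] / [γ_sat z sinβ cosβ]
(For c' = 0 this reduces to FS = (γ'/γ_sat)·tanφ'/tanβ.)
γ' = 20.5 − 9.81 = 10.69 kN/m³
Numerator = 0.0 + 10.69·4.0·cos²20.6°·tan27.4° = 0.0 + 10.69·4.0·0.8762·0.5184 = 19.421 kPa
Denominator = 20.5·4.0·sin20.6°·cos20.6° = 20.5·4.0·0.3518·0.9361 = 27.006 kPa
FS = 19.421 / 27.006 = 0.719

FS = 0.72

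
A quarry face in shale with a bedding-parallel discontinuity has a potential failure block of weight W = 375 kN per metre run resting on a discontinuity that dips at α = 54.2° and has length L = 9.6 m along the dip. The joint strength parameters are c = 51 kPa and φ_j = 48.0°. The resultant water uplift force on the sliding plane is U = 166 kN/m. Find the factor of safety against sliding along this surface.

Resolving the block weight along and normal to the plane and applying the Mohr–Coulomb strength on the joint:
N' = W cosα − U = 375·cos54.2° − 166 = 53.4 kN/m
Driving force T = W sinα = 375·sin54.2° = 304.1 kN/m
Resisting force R = c·L + N'·tanφ_j = 51·9.6 + 53.4·tan48.0° = 489.6 + 59.3 = 548.9 kN/m
FS = R / T = 548.9 / 304.1 = 1.805

FS = 1.80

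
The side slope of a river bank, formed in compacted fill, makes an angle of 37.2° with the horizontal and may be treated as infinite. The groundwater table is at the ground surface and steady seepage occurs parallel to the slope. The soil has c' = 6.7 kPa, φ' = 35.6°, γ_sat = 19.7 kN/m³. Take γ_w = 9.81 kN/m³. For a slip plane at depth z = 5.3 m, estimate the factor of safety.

FS = 0.61

With seepage parallel to the slope and the water table at the surface, the effective normal stress on the slip plane uses the buoyant unit weight γ' = γ_sat − γ_w while the driving shear stress uses γ_sat:
FS = [c' + γ' z cos²β tanφ'] / [γ_sat z sinβ cosβ]
γ' = 19.7 − 9.81 = 9.89 kN/m³
Numerator = 6.7 + 9.89·5.3·cos²37.2°·tan35.6° = 6.7 + 9.89·5.3·0.6345·0.7159 = 30.509 kPa
Denominator = 19.7·5.3·sin37.2°·cos37.2° = 19.7·5.3·0.6046·0.7965 = 50.282 kPa
FS = 30.509 / 50.282 = 0.607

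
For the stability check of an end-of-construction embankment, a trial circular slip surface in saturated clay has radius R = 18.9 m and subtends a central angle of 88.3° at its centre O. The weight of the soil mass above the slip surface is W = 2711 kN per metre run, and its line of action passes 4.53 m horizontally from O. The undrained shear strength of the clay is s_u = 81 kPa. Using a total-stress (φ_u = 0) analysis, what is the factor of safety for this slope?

Taking moments about the centre O, the resisting moment is provided by the undrained shear strength acting along the arc:
Arc length L_a = R·θ = 18.9·(88.3°·π/180) = 18.9·1.5411 = 29.13 m
M_R = s_u·L_a·R = 81·29.13·18.9 = 44590.9 kN·m/m
M_D = W·d = 2711·4.53 = 12280.8 kN·m/m
FS = M_R / M_D = 44590.9 / 12280.8 = 3.631

FS = 3.63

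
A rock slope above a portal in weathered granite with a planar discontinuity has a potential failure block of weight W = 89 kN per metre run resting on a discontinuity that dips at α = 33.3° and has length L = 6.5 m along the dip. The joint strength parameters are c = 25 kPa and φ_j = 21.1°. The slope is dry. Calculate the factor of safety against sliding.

Resolving the block weight along and normal to the plane and applying the Mohr–Coulomb strength on the joint:
N' = W cosα = 89·cos33.3° = 74.4 kN/m
Driving force T = W sinα = 89·sin33.3° = 48.9 kN/m
Resisting force R = c·L + N'·tanφ_j = 25·6.5 + 74.4·tan21.1° = 162.5 + 28.7 = 191.2 kN/m
FS = R / T = 191.2 / 48.9 = 3.913

FS = 3.91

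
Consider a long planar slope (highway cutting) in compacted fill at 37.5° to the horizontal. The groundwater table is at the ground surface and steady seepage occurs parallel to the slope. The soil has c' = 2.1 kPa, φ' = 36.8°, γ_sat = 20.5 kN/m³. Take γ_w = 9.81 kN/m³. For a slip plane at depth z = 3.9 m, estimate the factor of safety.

FS = 0.56

With seepage parallel to the slope and the water table at the surface, the effective normal stress on the slip plane uses the buoyant unit weight γ' = γ_sat − γ_w while the driving shear stress uses γ_sat:
FS = [c' + γ' z cos²β tanφ'] / [γ_sat z sinβ cosβ]
γ' = 20.5 − 9.81 = 10.69 kN/m³
Numerator = 2.1 + 10.69·3.9·cos²37.5°·tan36.8° = 2.1 + 10.69·3.9·0.6294·0.7481 = 21.731 kPa
Denominator = 20.5·3.9·sin37.5°·cos37.5° = 20.5·3.9·0.6088·0.7934 = 38.613 kPa
FS = 21.731 / 38.613 = 0.563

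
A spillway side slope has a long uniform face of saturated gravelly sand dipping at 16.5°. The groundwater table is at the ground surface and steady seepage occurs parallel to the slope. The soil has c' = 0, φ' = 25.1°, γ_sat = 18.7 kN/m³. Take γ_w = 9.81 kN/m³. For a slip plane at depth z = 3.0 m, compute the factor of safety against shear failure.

With seepage parallel to the slope and the water table at the surface, the effective normal stress on the slip plane uses the buoyant unit weight γ' = γ_sat − γ_w while the driving shear stress uses γ_sat:
FS = [c' + γ' z cos²β tanφ'] / [γ_sat z sinβ cosβ]
(For c' = 0 this reduces to FS = (γ'/γ_sat)·tanφ'/tanβ.)
γ' = 18.7 − 9.81 = 8.89 kN/m³
Numerator = 0.0 + 8.89·3.0·cos²16.5°·tan25.1° = 0.0 + 8.89·3.0·0.9193·0.4684 = 11.485 kPa
Denominator = 18.7·3.0·sin16.5°·cos16.5° = 18.7·3.0·0.2840·0.9588 = 15.277 kPa
FS = 11.485 / 15.277 = 0.752

FS = 0.75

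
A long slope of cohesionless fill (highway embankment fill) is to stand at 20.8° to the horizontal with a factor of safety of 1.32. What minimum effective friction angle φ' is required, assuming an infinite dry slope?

φ' = 26.6°

FS = tanφ'/tanβ ⇒ tanφ' = FS · tanβ = 1.32 · tan20.8° = 0.5014
φ' = arctan(0.5014) = 26.63°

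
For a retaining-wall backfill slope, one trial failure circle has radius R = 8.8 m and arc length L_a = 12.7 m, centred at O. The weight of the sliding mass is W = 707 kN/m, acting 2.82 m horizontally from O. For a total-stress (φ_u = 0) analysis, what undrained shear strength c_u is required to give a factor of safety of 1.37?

c_u = 24.4 kPa

FS = c_u·L_a·R / (W·d), so c_u = FS·W·d / (L_a·R).
c_u = 1.37·707·2.82 / (12.70·8.8) = 2731.4 / 111.76 = 24.44 kPa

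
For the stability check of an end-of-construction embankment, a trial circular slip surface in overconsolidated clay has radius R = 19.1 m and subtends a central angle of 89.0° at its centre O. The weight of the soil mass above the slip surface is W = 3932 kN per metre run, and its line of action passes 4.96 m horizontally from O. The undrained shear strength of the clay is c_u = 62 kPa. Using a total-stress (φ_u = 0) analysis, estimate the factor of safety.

Taking moments about the centre O, the resisting moment is provided by the undrained shear strength acting along the arc:
Arc length L_a = R·θ = 19.1·(89.0°·π/180) = 19.1·1.5533 = 29.67 m
M_R = c_u·L_a·R = 62·29.67·19.1 = 35133.9 kN·m/m
M_D = W·d = 3932·4.96 = 19502.7 kN·m/m
FS = M_R / M_D = 35133.9 / 19502.7 = 1.801

FS = 1.80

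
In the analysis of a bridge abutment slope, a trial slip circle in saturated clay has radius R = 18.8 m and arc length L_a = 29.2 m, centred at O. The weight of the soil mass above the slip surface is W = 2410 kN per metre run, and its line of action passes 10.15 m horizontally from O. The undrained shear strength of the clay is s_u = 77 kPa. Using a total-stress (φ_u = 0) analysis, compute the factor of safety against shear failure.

FS = 1.73

Taking moments about the centre O, the resisting moment is provided by the undrained shear strength acting along the arc:
M_R = s_u·L_a·R = 77·29.20·18.8 = 42269.9 kN·m/m
M_D = W·d = 2410·10.15 = 24461.5 kN·m/m
FS = M_R / M_D = 42269.9 / 24461.5 = 1.728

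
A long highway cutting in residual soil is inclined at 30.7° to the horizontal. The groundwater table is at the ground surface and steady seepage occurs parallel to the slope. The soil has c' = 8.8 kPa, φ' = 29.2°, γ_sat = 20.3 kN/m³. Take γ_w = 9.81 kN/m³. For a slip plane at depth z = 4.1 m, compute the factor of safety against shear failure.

With seepage parallel to the slope and the water table at the surface, the effective normal stress on the slip plane uses the buoyant unit weight γ' = γ_sat − γ_w while the driving shear stress uses γ_sat:
FS = [c' + γ' z cos²β tanφ'] / [γ_sat z sinβ cosβ]
γ' = 20.3 − 9.81 = 10.49 kN/m³
Numerator = 8.8 + 10.49·4.1·cos²30.7°·tan29.2° = 8.8 + 10.49·4.1·0.7393·0.5589 = 26.572 kPa
Denominator = 20.3·4.1·sin30.7°·cos30.7° = 20.3·4.1·0.5105·0.8599 = 36.537 kPa
FS = 26.572 / 36.537 = 0.727

FS = 0.73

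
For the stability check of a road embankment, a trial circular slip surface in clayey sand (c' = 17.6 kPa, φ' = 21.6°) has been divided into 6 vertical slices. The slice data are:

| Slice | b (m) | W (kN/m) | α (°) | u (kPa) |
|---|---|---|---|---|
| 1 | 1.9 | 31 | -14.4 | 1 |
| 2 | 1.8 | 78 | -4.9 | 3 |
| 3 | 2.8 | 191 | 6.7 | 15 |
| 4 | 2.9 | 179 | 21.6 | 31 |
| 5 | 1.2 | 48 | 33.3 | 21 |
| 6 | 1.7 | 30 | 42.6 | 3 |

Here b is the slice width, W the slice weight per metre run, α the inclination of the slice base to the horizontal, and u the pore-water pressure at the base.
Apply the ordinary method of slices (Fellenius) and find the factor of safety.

Ordinary method of slices: FS = Σ[c'·Δl_i + (W_i cosα_i − u_i·Δl_i)·tanφ'] / Σ W_i sinα_i, with Δl_i = b_i / cosα_i.
Slice 1: Δl = 1.9/cos(-14.4°) = 1.962 m; N'_1 = 31·cos(-14.4°) − 1·1.962 = 28.1; c'Δl = 34.52; W sinα = -7.7
Slice 2: Δl = 1.8/cos(-4.9°) = 1.807 m; N'_2 = 78·cos(-4.9°) − 3·1.807 = 72.3; c'Δl = 31.80; W sinα = -6.7
Slice 3: Δl = 2.8/cos6.7° = 2.819 m; N'_3 = 191·cos6.7° − 15·2.819 = 147.4; c'Δl = 49.62; W sinα = 22.3
Slice 4: Δl = 2.9/cos21.6° = 3.119 m; N'_4 = 179·cos21.6° − 31·3.119 = 69.7; c'Δl = 54.89; W sinα = 65.9
Slice 5: Δl = 1.2/cos33.3° = 1.436 m; N'_5 = 48·cos33.3° − 21·1.436 = 10.0; c'Δl = 25.27; W sinα = 26.4
Slice 6: Δl = 1.7/cos42.6° = 2.309 m; N'_6 = 30·cos42.6° − 3·2.309 = 15.2; c'Δl = 40.65; W sinα = 20.3
Σc'Δl = 236.8 kN/m; ΣN' = 342.6 kN/m; ΣW sinα = 120.5 kN/m
Resisting = 236.8 + 342.6·tan21.6° = 236.8 + 135.7 = 372.4 kN/m
FS = 372.4 / 120.5 = 3.091

FS = 3.09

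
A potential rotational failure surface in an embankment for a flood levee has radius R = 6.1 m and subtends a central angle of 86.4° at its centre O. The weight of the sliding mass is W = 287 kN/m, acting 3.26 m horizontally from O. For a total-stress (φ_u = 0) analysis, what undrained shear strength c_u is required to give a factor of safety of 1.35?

c_u = 22.5 kPa

FS = c_u·L_a·R / (W·d), so c_u = FS·W·d / (L_a·R).
Arc length L_a = R·θ = 6.1·(86.4°·π/180) = 6.1·1.5080 = 9.20 m
c_u = 1.35·287·3.26 / (9.20·6.1) = 1263.1 / 56.11 = 22.51 kPa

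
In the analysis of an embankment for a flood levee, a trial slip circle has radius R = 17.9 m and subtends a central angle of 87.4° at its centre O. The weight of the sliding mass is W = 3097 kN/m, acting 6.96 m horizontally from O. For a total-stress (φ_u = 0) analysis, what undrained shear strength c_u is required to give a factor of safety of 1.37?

c_u = 60.4 kPa

FS = c_u·L_a·R / (W·d), so c_u = FS·W·d / (L_a·R).
Arc length L_a = R·θ = 17.9·(87.4°·π/180) = 17.9·1.5254 = 27.30 m
c_u = 1.37·3097·6.96 / (27.30·17.9) = 29530.5 / 488.76 = 60.42 kPa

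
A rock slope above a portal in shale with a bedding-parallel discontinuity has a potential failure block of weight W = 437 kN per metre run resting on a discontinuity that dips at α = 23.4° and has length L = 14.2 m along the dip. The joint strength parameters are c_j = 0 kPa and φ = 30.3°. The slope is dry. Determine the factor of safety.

Resolving the block weight along and normal to the plane and applying the Mohr–Coulomb strength on the joint:
N' = W cosα = 437·cos23.4° = 401.1 kN/m
Driving force T = W sinα = 437·sin23.4° = 173.6 kN/m
Resisting force R = c_j·L + N'·tanφ = 0·14.2 + 401.1·tan30.3° = 0.0 + 234.4 = 234.4 kN/m
FS = R / T = 234.4 / 173.6 = 1.350

FS = 1.35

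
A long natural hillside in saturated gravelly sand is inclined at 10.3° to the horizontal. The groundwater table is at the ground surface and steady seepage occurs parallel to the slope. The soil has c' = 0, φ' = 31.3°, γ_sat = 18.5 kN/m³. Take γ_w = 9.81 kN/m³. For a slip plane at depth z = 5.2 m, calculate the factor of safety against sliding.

With seepage parallel to the slope and the water table at the surface, the effective normal stress on the slip plane uses the buoyant unit weight γ' = γ_sat − γ_w while the driving shear stress uses γ_sat:
FS = [c' + γ' z cos²β tanφ'] / [γ_sat z sinβ cosβ]
(For c' = 0 this reduces to FS = (γ'/γ_sat)·tanφ'/tanβ.)
γ' = 18.5 − 9.81 = 8.69 kN/m³
Numerator = 0.0 + 8.69·5.2·cos²10.3°·tan31.3° = 0.0 + 8.69·5.2·0.9680·0.6080 = 26.596 kPa
Denominator = 18.5·5.2·sin10.3°·cos10.3° = 18.5·5.2·0.1788·0.9839 = 16.924 kPa
FS = 26.596 / 16.924 = 1.572

FS = 1.57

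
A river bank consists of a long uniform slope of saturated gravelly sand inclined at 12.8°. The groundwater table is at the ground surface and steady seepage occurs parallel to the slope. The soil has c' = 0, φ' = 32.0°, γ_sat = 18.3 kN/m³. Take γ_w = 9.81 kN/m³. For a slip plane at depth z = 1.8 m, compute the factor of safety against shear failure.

With seepage parallel to the slope and the water table at the surface, the effective normal stress on the slip plane uses the buoyant unit weight γ' = γ_sat − γ_w while the driving shear stress uses γ_sat:
FS = [c' + γ' z cos²β tanφ'] / [γ_sat z sinβ cosβ]
(For c' = 0 this reduces to FS = (γ'/γ_sat)·tanφ'/tanβ.)
γ' = 18.3 − 9.81 = 8.49 kN/m³
Numerator = 0.0 + 8.49·1.8·cos²12.8°·tan32.0° = 0.0 + 8.49·1.8·0.9509·0.6249 = 9.081 kPa
Denominator = 18.3·1.8·sin12.8°·cos12.8° = 18.3·1.8·0.2215·0.9751 = 7.116 kPa
FS = 9.081 / 7.116 = 1.276

FS = 1.28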